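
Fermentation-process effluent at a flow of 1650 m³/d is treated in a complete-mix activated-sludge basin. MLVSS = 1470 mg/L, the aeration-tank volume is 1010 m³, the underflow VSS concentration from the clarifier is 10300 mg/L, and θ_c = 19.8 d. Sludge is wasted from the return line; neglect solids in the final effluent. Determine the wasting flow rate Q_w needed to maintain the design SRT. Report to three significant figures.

Q_w ≈ 7.28 m³/d

Wasting from the return line (neglecting effluent solids): Q_w = V·X / (θ_c·X_r) = 1010 × 1470 / (19.8 × 10300) = 7.280 m³/d.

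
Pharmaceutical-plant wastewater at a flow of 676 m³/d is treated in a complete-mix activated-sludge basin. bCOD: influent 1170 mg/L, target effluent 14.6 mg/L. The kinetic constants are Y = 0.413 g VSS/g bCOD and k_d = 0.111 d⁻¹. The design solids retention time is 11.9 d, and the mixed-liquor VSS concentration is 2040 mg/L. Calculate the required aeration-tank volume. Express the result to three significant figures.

V ≈ 811 m³

From the SRT design equation V = Y Q (S₀−S) θ_c / [X (1 + k_d θ_c)] = 0.413 × 676 × (1170 − 14.6) × 11.9 / [2040 × (1 + 0.111 × 11.9)] = 3.84×10^6 / 4735 = 810.8 m³.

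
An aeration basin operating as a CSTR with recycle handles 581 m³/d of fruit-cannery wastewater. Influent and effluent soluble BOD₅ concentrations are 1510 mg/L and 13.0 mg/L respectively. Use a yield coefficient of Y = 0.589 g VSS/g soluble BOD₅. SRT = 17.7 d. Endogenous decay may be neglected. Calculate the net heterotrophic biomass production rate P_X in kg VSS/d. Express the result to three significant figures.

P_X ≈ 512 kg VSS/d

No decay correction is needed, so Y_obs = Y = 0.589.
Mass of soluble BOD₅ removed per day: Q(S₀ − S) = 581 × 1497 g/m³ = 869.8 kg/d.
P_X = Y_obs · Q(S₀ − S) = 0.5890 × 869.8 = 512.3 kg VSS/d.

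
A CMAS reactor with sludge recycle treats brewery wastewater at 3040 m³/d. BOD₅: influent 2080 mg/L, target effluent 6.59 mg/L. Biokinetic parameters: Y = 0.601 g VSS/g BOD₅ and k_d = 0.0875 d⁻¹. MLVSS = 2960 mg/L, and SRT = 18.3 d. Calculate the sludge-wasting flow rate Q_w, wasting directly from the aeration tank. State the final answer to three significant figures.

Rearranging the biomass balance for a CMAS with decay, V = Y·Q·ΔS·θ_c / [X·(1+k_d θ_c)] = 0.601 × 3040 × (2080 − 6.59) × 18.3 / [2960 × (1 + 0.0875 × 18.3)] = 6.93×10^7 / 7700 = 9003 m³.
Wasting from the aeration tank: Q_w = V / θ_c = 9003 / 18.3 = 492.0 m³/d.

Q_w ≈ 492 m³/d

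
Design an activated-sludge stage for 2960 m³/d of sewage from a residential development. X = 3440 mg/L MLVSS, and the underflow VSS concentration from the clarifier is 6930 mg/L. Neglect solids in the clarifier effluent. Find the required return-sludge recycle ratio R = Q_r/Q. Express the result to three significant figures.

R ≈ 0.986

R = Q_r/Q = X/(X_r − X) = 3440 / (6930 − 3440) = 0.9857.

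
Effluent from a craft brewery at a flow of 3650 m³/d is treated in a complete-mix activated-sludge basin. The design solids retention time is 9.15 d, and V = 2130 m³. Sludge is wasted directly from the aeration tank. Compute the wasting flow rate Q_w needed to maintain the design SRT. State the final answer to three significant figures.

Q_w ≈ 233 m³/d

For wasting at MLVSS concentration, Q_w = V/θ_c = 2130/9.15 = 232.8 m³/d.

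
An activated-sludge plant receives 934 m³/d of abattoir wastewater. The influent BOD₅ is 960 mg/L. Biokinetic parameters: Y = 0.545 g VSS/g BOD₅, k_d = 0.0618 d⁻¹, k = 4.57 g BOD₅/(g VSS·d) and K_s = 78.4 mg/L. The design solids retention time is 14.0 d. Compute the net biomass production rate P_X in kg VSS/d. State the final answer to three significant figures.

Effluent substrate depends only on kinetics and SRT: S = K_s(1 + k_d θ_c) / [θ_c(Yk − k_d) − 1] = 78.4 × (1 + 0.0618 × 14.0) / [14.0 × (0.545 × 4.57 − 0.0618) − 1] = 146.2 / 33.00 = 4.431 mg/L.
Y_obs = Y / (1 + k_d θ_c) = 0.545 / (1 + 0.0618 × 14.0) = 0.545 / 1.865 = 0.2922.
Q·(S₀ − S) = 934 × (960 − 4.43) × 10⁻³ = 892.5 kg/d removed.
So the net sludge growth is P_X = 0.2922 × 892.5 = 260.8 kg VSS/d.

P_X ≈ 261 kg VSS/d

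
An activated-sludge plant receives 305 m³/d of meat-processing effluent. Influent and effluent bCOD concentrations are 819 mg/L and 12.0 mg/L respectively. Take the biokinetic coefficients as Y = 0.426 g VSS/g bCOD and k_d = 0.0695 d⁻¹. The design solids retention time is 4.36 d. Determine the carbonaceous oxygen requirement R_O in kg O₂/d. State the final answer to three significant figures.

The observed yield is Y_obs = Y/(1 + k_d·θ_c) = 0.426 / (1 + 0.0695 × 4.36) = 0.426 / 1.303 = 0.3269 g VSS per g bCOD removed.
Substrate removed = Q·(S₀ − S) = 305 m³/d × (819 − 12.0) g/m³ = 2.46×10^5 g/d = 246.1 kg/d.
Biomass synthesised: P_X = Y_obs × 246.1 = 80.47 kg VSS/d.
R_O = Q·ΔS − 1.42 P_X = 246.1 − 114.3 = 131.9 kg O₂/d.

R_O ≈ 132 kg O₂/d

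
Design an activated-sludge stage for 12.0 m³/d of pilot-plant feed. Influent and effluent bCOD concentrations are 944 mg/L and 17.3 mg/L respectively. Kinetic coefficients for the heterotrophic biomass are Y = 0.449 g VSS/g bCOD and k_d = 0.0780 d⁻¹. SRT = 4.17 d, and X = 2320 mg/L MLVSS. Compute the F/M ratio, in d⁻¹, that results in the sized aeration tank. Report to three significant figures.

Rearranging the biomass balance for a CMAS with decay, V = Y·Q·ΔS·θ_c / [X·(1+k_d θ_c)] = 0.449 × 12.0 × (944 − 17.3) × 4.17 / [2320 × (1 + 0.0780 × 4.17)] = 2.08×10^4 / 3075 = 6.772 m³.
Food-to-microorganism ratio F/M = Q S₀ / (V X) = 12.0 × 944 / (6.772 × 2320) = 0.7210 d⁻¹.

F/M ≈ 0.721 d⁻¹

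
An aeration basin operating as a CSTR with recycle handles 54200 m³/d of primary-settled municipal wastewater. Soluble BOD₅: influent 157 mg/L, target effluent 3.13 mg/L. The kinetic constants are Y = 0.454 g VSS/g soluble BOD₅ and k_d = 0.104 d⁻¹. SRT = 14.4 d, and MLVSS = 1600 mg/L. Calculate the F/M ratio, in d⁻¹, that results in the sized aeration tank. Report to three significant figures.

F/M ≈ 0.390 d⁻¹

Rearranging the biomass balance for a CMAS with decay, V = Y·Q·ΔS·θ_c / [X·(1+k_d θ_c)] = 0.454 × 54200 × (157 − 3.13) × 14.4 / [1600 × (1 + 0.104 × 14.4)] = 5.45×10^7 / 3996 = 13644 m³.
F/M = Q·S₀ / (V·X) = 54200 × 157 / (13644 × 1600) = 0.3898 g soluble BOD₅·(g VSS·d)⁻¹.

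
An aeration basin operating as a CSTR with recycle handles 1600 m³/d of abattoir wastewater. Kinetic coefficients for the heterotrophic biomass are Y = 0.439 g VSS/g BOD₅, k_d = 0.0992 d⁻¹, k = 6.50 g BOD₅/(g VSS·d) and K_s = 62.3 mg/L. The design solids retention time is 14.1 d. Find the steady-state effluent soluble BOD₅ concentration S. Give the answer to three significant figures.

S ≈ 3.95 mg/L

Effluent substrate depends only on kinetics and SRT: S = K_s(1 + k_d θ_c) / [θ_c(Yk − k_d) − 1] = 62.3 × (1 + 0.0992 × 14.1) / [14.1 × (0.439 × 6.50 − 0.0992) − 1] = 149.4 / 37.84 = 3.950 mg/L.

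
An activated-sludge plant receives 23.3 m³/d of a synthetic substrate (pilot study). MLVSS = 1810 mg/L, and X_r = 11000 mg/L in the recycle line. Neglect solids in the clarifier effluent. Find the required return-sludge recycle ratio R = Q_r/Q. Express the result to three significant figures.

R ≈ 0.197

R = Q_r/Q = X/(X_r − X) = 1810 / (11000 − 1810) = 0.1970.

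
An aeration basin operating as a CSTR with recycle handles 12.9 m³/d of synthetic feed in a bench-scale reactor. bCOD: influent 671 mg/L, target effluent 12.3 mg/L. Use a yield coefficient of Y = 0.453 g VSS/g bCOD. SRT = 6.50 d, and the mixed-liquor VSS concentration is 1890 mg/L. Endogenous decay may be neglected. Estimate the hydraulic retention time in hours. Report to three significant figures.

With k_d = 0 the design equation reduces to V = Y Q (S₀−S) θ_c / X = 0.453 × 12.9 × (671 − 12.3) × 6.50 / 1890 = 13.24 m³.
HRT = V/Q = 13.24 m³ / 12.9 m³·d⁻¹ = 1.026 d × 24 = 24.63 h.

τ ≈ 24.6 h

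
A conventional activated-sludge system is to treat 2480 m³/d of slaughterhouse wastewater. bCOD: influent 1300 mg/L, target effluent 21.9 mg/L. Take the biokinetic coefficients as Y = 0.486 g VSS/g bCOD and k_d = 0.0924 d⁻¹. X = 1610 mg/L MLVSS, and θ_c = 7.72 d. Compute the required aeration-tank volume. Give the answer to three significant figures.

From the SRT design equation V = Y Q (S₀−S) θ_c / [X (1 + k_d θ_c)] = 0.486 × 2480 × (1300 − 21.9) × 7.72 / [1610 × (1 + 0.0924 × 7.72)] = 1.19×10^7 / 2758 = 4311 m³.

V ≈ 4310 m³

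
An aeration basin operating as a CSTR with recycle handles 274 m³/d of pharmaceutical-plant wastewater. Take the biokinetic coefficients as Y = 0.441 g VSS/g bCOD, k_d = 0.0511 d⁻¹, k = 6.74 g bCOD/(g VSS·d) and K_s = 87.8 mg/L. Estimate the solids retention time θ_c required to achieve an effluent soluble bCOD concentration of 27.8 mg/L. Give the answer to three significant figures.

θ_c ≈ 1.51 d

From 1/θ_c = Y·k·S/(K_s + S) − k_d: Y·k·S/(K_s+S) = 0.441 × 6.74 × 27.8 / (87.8 + 27.8) = 0.7148 d⁻¹.
θ_c = 1/(μ − k_d) = 1/(0.7148 − 0.0511) = 1/0.6637 = 1.507 d.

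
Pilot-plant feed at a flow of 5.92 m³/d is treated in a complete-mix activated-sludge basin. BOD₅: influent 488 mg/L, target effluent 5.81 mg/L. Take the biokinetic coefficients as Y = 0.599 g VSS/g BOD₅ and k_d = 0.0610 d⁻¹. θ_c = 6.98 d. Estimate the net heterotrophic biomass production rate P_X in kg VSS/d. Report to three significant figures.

The observed yield is Y_obs = Y/(1 + k_d·θ_c) = 0.599 / (1 + 0.0610 × 6.98) = 0.599 / 1.426 = 0.4201 g VSS per g BOD₅ removed.
ΔS = 488 − 5.81 = 482.2 mg/L, so the substrate removal rate is 5.92 × 482.2/1000 = 2.855 kg BOD₅/d.
P_X = Y_obs · Q(S₀ − S) = 0.4201 × 2.855 = 1.199 kg VSS/d.

P_X ≈ 1.20 kg VSS/d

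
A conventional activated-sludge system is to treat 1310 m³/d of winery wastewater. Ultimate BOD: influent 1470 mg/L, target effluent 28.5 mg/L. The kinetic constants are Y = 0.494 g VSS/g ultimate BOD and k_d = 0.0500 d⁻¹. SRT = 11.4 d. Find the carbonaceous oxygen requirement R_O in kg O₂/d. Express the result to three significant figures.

R_O ≈ 1040 kg O₂/d

Y_obs = Y / (1 + k_d θ_c) = 0.494 / (1 + 0.0500 × 11.4) = 0.494 / 1.570 = 0.3146.
Mass of ultimate BOD removed per day: Q(S₀ − S) = 1310 × 1442 g/m³ = 1888 kg/d.
Net sludge production P_X = 0.3146 × 1888 = 594.2 kg VSS/d.
R_O = Q·ΔS − 1.42 P_X = 1888 − 843.7 = 1045 kg O₂/d.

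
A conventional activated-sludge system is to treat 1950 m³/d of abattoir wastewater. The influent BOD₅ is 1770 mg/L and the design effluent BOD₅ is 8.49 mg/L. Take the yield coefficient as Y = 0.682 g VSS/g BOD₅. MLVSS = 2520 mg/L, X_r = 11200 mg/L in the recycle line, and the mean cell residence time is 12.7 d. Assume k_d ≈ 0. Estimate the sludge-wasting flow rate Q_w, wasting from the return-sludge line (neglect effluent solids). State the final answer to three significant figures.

With k_d = 0 the design equation reduces to V = Y Q (S₀−S) θ_c / X = 0.682 × 1950 × (1770 − 8.49) × 12.7 / 2520 = 11806 m³.
θ_c = V·X/(Q_w·X_r) when wasting from the recycle, so Q_w = V·X/(θ_c·X_r) = 11806 × 2520 / (12.7 × 11200) = 209.2 m³/d.

Q_w ≈ 209 m³/d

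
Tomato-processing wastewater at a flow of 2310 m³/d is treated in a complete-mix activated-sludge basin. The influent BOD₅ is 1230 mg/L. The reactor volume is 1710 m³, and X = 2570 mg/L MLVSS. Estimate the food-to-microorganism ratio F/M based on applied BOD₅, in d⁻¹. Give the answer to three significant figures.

F/M ≈ 0.647 d⁻¹

Food-to-microorganism ratio F/M = Q S₀ / (V X) = 2310 × 1230 / (1710 × 2570) = 0.6465 d⁻¹.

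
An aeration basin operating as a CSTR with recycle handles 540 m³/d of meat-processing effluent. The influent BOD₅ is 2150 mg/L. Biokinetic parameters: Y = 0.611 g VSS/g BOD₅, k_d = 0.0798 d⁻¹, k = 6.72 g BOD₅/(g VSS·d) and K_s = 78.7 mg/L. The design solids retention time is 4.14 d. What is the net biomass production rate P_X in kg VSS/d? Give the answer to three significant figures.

P_X ≈ 532 kg VSS/d

From the Monod/SRT balance for a CMAS, S = K_s·(1+k_d θ_c)/[θ_c·(Y k − k_d) − 1] = 78.7 × (1 + 0.0798 × 4.14) / [4.14 × (0.611 × 6.72 − 0.0798) − 1] = 104.7 / 15.67 = 6.682 mg/L.
Observed yield with endogenous decay: Y_obs = Y / (1 + k_d·θ_c) = 0.611 / (1 + 0.0798 × 4.14) = 0.611 / 1.330 = 0.4593 g VSS/g BOD₅.
Substrate removed = Q·(S₀ − S) = 540 m³/d × (2150 − 6.68) g/m³ = 1.16×10^6 g/d = 1157 kg/d.
So the net sludge growth is P_X = 0.4593 × 1157 = 531.6 kg VSS/d.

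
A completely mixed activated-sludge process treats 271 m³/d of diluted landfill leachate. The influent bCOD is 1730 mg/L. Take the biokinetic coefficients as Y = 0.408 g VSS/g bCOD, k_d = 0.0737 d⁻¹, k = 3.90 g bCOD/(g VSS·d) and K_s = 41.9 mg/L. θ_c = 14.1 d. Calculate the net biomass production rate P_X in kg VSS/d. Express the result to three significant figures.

From the Monod/SRT balance for a CMAS, S = K_s·(1+k_d θ_c)/[θ_c·(Y k − k_d) − 1] = 41.9 × (1 + 0.0737 × 14.1) / [14.1 × (0.408 × 3.90 − 0.0737) − 1] = 85.44 / 20.40 = 4.189 mg/L.
The observed yield is Y_obs = Y/(1 + k_d·θ_c) = 0.408 / (1 + 0.0737 × 14.1) = 0.408 / 2.039 = 0.2001 g VSS per g bCOD removed.
ΔS = 1730 − 4.19 = 1726 mg/L, so the substrate removal rate is 271 × 1726/1000 = 467.7 kg bCOD/d.
Net biomass production P_X = Y_obs × Q·(S₀ − S) = 0.2001 × 467.7 = 93.58 kg VSS/d.

P_X ≈ 93.6 kg VSS/d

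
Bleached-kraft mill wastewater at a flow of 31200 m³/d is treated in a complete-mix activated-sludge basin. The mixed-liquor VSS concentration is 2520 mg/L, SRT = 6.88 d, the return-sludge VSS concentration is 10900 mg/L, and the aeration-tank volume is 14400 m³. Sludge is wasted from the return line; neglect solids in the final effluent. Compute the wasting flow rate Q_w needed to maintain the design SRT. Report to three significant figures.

Q_w ≈ 484 m³/d

θ_c = V·X/(Q_w·X_r) when wasting from the recycle, so Q_w = V·X/(θ_c·X_r) = 14400 × 2520 / (6.88 × 10900) = 483.9 m³/d.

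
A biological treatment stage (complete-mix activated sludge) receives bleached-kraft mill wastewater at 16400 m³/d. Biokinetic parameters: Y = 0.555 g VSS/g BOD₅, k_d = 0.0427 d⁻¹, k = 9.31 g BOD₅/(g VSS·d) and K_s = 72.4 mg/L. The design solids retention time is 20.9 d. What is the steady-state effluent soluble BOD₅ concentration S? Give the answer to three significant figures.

S ≈ 1.29 mg/L

Effluent substrate depends only on kinetics and SRT: S = K_s(1 + k_d θ_c) / [θ_c(Yk − k_d) − 1] = 72.4 × (1 + 0.0427 × 20.9) / [20.9 × (0.555 × 9.31 − 0.0427) − 1] = 137.0 / 106.1 = 1.291 mg/L.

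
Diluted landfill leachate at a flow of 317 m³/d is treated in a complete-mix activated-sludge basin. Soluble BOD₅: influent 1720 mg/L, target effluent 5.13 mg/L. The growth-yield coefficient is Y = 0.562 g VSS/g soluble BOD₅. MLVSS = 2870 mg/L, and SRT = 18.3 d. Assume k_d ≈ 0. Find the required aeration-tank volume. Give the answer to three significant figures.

V ≈ 1950 m³

V·X = Y·Q·ΔS·θ_c gives V = 0.562 × 317 × (1720 − 5.13) × 18.3 / 2870 = 1948 m³.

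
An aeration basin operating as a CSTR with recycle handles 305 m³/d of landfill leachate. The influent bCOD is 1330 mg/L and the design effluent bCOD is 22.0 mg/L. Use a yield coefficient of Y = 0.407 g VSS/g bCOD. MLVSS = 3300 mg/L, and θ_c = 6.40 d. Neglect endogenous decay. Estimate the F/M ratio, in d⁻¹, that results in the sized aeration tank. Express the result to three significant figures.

V·X = Y·Q·ΔS·θ_c gives V = 0.407 × 305 × (1330 − 22.0) × 6.40 / 3300 = 314.9 m³.
F/M = applied load / biomass = Q·S₀/(V·X) = 305 × 1330 / (314.9 × 3300) = 0.3904 d⁻¹.

F/M ≈ 0.390 d⁻¹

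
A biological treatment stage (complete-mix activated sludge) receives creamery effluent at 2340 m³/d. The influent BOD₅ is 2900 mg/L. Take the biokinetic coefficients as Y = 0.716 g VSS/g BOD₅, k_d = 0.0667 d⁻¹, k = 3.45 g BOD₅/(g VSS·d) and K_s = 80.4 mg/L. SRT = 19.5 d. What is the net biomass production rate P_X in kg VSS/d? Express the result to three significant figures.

P_X ≈ 2110 kg VSS/d

From the Monod/SRT balance for a CMAS, S = K_s·(1+k_d θ_c)/[θ_c·(Y k − k_d) − 1] = 80.4 × (1 + 0.0667 × 19.5) / [19.5 × (0.716 × 3.45 − 0.0667) − 1] = 185.0 / 45.87 = 4.033 mg/L.
Y_obs = Y / (1 + k_d θ_c) = 0.716 / (1 + 0.0667 × 19.5) = 0.716 / 2.301 = 0.3112.
Q·(S₀ − S) = 2340 × (2900 − 4.03) × 10⁻³ = 6777 kg/d removed.
Net biomass production P_X = Y_obs × Q·(S₀ − S) = 0.3112 × 6777 = 2109 kg VSS/d.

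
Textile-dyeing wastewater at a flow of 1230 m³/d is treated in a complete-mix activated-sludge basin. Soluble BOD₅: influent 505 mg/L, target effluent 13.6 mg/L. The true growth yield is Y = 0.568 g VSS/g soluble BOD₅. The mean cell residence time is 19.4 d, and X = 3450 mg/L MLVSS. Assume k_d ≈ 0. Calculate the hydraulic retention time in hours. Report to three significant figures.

τ ≈ 37.7 h

Biomass mass balance (decay neglected): V·X = Y·Q·(S₀ − S)·θ_c, so V = 0.568 × 1230 × (505 − 13.6) × 19.4 / 3450 = 1931 m³.
τ = V/Q = 1931/1230 = 1.570 d, or 37.67 h.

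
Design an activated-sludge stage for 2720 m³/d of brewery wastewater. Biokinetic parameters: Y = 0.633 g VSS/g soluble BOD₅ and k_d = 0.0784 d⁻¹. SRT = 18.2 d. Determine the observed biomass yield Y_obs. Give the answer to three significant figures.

Y_obs ≈ 0.261 g VSS/g soluble BOD₅

The observed yield is Y_obs = Y/(1 + k_d·θ_c) = 0.633 / (1 + 0.0784 × 18.2) = 0.633 / 2.427 = 0.2608 g VSS per g soluble BOD₅ removed.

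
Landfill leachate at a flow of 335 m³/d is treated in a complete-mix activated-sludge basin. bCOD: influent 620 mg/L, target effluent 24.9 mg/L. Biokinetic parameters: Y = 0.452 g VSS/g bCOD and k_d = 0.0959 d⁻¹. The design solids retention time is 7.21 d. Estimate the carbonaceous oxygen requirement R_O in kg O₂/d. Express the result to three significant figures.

R_O ≈ 124 kg O₂/d

Observed yield with endogenous decay: Y_obs = Y / (1 + k_d·θ_c) = 0.452 / (1 + 0.0959 × 7.21) = 0.452 / 1.691 = 0.2672 g VSS/g bCOD.
Q·(S₀ − S) = 335 × (620 − 24.9) × 10⁻³ = 199.4 kg/d removed.
Net sludge production P_X = 0.2672 × 199.4 = 53.27 kg VSS/d.
Carbonaceous O₂ demand = substrate oxidised − cell-mass equivalent = 199.4 − 1.42 × 53.27 = 123.7 kg O₂/d.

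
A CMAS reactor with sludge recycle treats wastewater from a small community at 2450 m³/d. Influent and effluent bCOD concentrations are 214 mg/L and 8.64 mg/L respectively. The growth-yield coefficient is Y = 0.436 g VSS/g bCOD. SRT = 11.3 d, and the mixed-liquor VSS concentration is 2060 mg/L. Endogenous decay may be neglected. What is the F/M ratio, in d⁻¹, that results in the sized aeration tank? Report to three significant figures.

F/M ≈ 0.212 d⁻¹

V·X = Y·Q·ΔS·θ_c gives V = 0.436 × 2450 × (214 − 8.64) × 11.3 / 2060 = 1203 m³.
F/M = applied load / biomass = Q·S₀/(V·X) = 2450 × 214 / (1203 × 2060) = 0.2115 d⁻¹.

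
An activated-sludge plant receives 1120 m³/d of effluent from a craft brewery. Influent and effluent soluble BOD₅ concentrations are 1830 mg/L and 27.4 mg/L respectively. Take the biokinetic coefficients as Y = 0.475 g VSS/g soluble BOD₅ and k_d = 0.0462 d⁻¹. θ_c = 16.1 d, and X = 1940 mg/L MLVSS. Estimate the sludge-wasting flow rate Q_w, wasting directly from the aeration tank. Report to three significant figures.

Q_w ≈ 283 m³/d

Rearranging the biomass balance for a CMAS with decay, V = Y·Q·ΔS·θ_c / [X·(1+k_d θ_c)] = 0.475 × 1120 × (1830 − 27.4) × 16.1 / [1940 × (1 + 0.0462 × 16.1)] = 1.54×10^7 / 3383 = 4564 m³.
Wasting from the aeration tank: Q_w = V / θ_c = 4564 / 16.1 = 283.5 m³/d.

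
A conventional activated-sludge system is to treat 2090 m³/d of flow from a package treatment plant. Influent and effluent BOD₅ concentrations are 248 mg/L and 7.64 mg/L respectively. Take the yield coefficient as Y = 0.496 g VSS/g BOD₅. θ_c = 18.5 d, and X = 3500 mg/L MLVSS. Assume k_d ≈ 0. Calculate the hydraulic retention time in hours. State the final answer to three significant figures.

τ ≈ 15.1 h

Biomass mass balance (decay neglected): V·X = Y·Q·(S₀ − S)·θ_c, so V = 0.496 × 2090 × (248 − 7.64) × 18.5 / 3500 = 1317 m³.
τ = V/Q = 1317/2090 = 0.6302 d, or 15.12 h.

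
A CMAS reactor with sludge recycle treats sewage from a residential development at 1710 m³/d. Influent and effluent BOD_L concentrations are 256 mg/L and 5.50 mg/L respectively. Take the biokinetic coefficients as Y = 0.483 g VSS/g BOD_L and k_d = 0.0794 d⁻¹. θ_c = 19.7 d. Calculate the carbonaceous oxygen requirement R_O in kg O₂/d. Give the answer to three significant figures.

Observed yield with endogenous decay: Y_obs = Y / (1 + k_d·θ_c) = 0.483 / (1 + 0.0794 × 19.7) = 0.483 / 2.564 = 0.1884 g VSS/g BOD_L.
ΔS = 256 − 5.50 = 250.5 mg/L, so the substrate removal rate is 1710 × 250.5/1000 = 428.4 kg BOD_L/d.
Biomass synthesised: P_X = Y_obs × 428.4 = 80.69 kg VSS/d.
R_O = Q·(S₀ − S) − 1.42·P_X = 428.4 − 1.42 × 80.69 = 313.8 kg O₂/d.

R_O ≈ 314 kg O₂/d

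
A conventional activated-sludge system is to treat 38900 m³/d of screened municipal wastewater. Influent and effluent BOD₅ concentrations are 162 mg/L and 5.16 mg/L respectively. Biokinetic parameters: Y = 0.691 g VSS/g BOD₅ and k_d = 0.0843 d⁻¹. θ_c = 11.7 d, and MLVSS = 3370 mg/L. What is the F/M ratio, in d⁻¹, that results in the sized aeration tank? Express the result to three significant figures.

F/M ≈ 0.254 d⁻¹

From the SRT design equation V = Y Q (S₀−S) θ_c / [X (1 + k_d θ_c)] = 0.691 × 38900 × (162 − 5.16) × 11.7 / [3370 × (1 + 0.0843 × 11.7)] = 4.93×10^7 / 6694 = 7369 m³.
F/M = Q·S₀ / (V·X) = 38900 × 162 / (7369 × 3370) = 0.2538 g BOD₅·(g VSS·d)⁻¹.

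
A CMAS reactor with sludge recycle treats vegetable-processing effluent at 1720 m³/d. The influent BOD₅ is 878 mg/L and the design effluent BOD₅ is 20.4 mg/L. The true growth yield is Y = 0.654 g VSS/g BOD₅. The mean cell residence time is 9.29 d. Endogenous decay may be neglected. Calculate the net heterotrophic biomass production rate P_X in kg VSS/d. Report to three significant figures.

P_X ≈ 965 kg VSS/d

With endogenous decay neglected, the observed yield equals the true yield: Y_obs = Y = 0.654 g VSS/g BOD₅.
ΔS = 878 − 20.4 = 857.6 mg/L, so the substrate removal rate is 1720 × 857.6/1000 = 1475 kg BOD₅/d.
So the net sludge growth is P_X = 0.6540 × 1475 = 964.7 kg VSS/d.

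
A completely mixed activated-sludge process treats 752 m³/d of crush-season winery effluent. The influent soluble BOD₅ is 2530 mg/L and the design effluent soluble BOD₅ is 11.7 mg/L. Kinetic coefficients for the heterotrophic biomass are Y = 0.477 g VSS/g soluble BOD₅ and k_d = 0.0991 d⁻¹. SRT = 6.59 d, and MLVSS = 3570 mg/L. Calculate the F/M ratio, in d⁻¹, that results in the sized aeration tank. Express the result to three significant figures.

Steady-state biomass mass balance: V·X·(1 + k_d·θ_c) = Y·Q·(S₀ − S)·θ_c, so V = 0.477 × 752 × (2530 − 11.7) × 6.59 / [3570 × (1 + 0.0991 × 6.59)] = 5.95×10^6 / 5901 = 1009 m³.
F/M = Q·S₀ / (V·X) = 752 × 2530 / (1009 × 3570) = 0.5283 g soluble BOD₅·(g VSS·d)⁻¹.

F/M ≈ 0.528 d⁻¹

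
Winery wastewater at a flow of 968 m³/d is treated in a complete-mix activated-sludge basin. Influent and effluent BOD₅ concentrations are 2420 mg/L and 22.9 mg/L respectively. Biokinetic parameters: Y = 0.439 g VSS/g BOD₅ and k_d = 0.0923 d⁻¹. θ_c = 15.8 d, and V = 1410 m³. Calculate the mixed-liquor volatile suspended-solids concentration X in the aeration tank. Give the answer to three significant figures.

Solving the biomass balance for X: X = Y Q (S₀−S) θ_c / [V (1+k_d θ_c)] = 0.439 × 968 × (2420 − 22.9) × 15.8 / [1410 × (1 + 0.0923 × 15.8)] = 4643 mg/L.

X ≈ 4640 mg/L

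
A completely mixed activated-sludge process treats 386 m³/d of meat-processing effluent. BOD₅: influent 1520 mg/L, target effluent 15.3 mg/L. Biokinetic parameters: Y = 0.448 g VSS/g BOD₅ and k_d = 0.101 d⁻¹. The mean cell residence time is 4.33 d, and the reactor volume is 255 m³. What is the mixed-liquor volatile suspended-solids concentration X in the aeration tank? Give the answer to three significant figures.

Solving the biomass balance for X: X = Y Q (S₀−S) θ_c / [V (1+k_d θ_c)] = 0.448 × 386 × (1520 − 15.3) × 4.33 / [255 × (1 + 0.101 × 4.33)] = 3074 mg/L.

X ≈ 3070 mg/L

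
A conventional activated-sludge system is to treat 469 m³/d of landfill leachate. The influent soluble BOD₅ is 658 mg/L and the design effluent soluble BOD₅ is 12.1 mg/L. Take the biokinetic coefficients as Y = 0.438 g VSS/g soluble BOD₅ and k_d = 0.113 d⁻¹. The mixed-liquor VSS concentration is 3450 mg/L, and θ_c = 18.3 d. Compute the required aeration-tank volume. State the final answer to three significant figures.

V ≈ 229 m³

Steady-state biomass mass balance: V·X·(1 + k_d·θ_c) = Y·Q·(S₀ − S)·θ_c, so V = 0.438 × 469 × (658 − 12.1) × 18.3 / [3450 × (1 + 0.113 × 18.3)] = 2.43×10^6 / 10584 = 229.4 m³.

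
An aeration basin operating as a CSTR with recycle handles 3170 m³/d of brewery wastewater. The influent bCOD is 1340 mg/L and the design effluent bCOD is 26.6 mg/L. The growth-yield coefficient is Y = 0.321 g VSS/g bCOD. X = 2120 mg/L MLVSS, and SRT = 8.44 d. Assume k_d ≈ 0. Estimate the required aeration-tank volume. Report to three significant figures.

Biomass mass balance (decay neglected): V·X = Y·Q·(S₀ − S)·θ_c, so V = 0.321 × 3170 × (1340 − 26.6) × 8.44 / 2120 = 5321 m³.

V ≈ 5320 m³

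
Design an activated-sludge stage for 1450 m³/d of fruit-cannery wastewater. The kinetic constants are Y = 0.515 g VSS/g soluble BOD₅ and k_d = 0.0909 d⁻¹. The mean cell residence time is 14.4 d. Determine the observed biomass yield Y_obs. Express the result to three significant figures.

Y_obs ≈ 0.223 g VSS/g soluble BOD₅

Observed yield with endogenous decay: Y_obs = Y / (1 + k_d·θ_c) = 0.515 / (1 + 0.0909 × 14.4) = 0.515 / 2.309 = 0.2230 g VSS/g soluble BOD₅.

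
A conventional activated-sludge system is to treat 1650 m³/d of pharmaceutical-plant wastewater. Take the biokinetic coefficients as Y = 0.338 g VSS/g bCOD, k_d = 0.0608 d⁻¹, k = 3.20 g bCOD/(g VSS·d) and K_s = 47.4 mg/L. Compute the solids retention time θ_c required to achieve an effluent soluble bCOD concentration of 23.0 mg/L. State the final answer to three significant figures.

θ_c ≈ 3.42 d

From 1/θ_c = Y·k·S/(K_s + S) − k_d: Y·k·S/(K_s+S) = 0.338 × 3.20 × 23.0 / (47.4 + 23.0) = 0.3534 d⁻¹.
1/θ_c = 0.3534 − 0.0608 = 0.2926 d⁻¹, so θ_c = 3.418 d.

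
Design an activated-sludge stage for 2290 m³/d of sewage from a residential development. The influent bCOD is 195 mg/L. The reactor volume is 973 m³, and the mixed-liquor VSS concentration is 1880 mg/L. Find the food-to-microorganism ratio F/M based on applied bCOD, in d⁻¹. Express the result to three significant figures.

F/M = Q·S₀ / (V·X) = 2290 × 195 / (973.0 × 1880) = 0.2441 g bCOD·(g VSS·d)⁻¹.

F/M ≈ 0.244 d⁻¹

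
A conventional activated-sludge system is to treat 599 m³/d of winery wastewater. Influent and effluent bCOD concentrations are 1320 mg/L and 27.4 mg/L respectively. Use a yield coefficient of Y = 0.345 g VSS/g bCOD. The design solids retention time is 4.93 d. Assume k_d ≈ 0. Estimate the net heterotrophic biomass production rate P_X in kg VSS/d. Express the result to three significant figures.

P_X ≈ 267 kg VSS/d

With endogenous decay neglected, the observed yield equals the true yield: Y_obs = Y = 0.345 g VSS/g bCOD.
Mass of bCOD removed per day: Q(S₀ − S) = 599 × 1293 g/m³ = 774.3 kg/d.
Net biomass production P_X = Y_obs × Q·(S₀ − S) = 0.3450 × 774.3 = 267.1 kg VSS/d.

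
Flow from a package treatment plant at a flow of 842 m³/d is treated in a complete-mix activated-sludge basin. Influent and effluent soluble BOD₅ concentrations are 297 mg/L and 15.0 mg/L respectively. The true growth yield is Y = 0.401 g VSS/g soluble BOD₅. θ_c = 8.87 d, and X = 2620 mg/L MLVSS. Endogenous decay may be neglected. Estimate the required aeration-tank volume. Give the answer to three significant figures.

V·X = Y·Q·ΔS·θ_c gives V = 0.401 × 842 × (297 − 15.0) × 8.87 / 2620 = 322.4 m³.

V ≈ 322 m³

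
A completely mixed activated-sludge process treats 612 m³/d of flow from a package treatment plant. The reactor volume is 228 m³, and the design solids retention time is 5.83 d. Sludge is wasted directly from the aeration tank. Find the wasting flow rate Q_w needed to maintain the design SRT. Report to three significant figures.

Wasting from the aeration tank: Q_w = V / θ_c = 228.0 / 5.83 = 39.11 m³/d.

Q_w ≈ 39.1 m³/d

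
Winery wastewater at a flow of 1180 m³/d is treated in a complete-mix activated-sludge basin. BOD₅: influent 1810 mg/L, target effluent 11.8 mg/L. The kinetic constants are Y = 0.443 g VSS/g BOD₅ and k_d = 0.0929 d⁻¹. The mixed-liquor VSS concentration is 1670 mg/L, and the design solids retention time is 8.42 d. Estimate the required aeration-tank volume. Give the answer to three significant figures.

Steady-state biomass mass balance: V·X·(1 + k_d·θ_c) = Y·Q·(S₀ − S)·θ_c, so V = 0.443 × 1180 × (1810 − 11.8) × 8.42 / [1670 × (1 + 0.0929 × 8.42)] = 7.91×10^6 / 2976 = 2659 m³.

V ≈ 2660 m³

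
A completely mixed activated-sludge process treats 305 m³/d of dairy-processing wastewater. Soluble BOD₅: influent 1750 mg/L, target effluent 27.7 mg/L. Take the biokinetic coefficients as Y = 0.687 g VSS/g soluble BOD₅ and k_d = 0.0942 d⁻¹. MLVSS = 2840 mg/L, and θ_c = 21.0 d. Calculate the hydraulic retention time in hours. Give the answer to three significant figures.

Steady-state biomass mass balance: V·X·(1 + k_d·θ_c) = Y·Q·(S₀ − S)·θ_c, so V = 0.687 × 305 × (1750 − 27.7) × 21.0 / [2840 × (1 + 0.0942 × 21.0)] = 7.58×10^6 / 8458 = 896.0 m³.
Hydraulic retention time τ = V/Q = 896.0 / 305 = 2.938 d = 70.51 h.

τ ≈ 70.5 h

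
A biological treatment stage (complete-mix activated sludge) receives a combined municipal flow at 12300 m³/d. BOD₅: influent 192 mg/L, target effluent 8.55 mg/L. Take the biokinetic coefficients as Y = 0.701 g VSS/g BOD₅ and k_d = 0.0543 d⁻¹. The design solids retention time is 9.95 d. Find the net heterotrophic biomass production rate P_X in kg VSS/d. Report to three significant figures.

Observed yield with endogenous decay: Y_obs = Y / (1 + k_d·θ_c) = 0.701 / (1 + 0.0543 × 9.95) = 0.701 / 1.540 = 0.4551 g VSS/g BOD₅.
Mass of BOD₅ removed per day: Q(S₀ − S) = 12300 × 183.4 g/m³ = 2256 kg/d.
So the net sludge growth is P_X = 0.4551 × 2256 = 1027 kg VSS/d.

P_X ≈ 1030 kg VSS/d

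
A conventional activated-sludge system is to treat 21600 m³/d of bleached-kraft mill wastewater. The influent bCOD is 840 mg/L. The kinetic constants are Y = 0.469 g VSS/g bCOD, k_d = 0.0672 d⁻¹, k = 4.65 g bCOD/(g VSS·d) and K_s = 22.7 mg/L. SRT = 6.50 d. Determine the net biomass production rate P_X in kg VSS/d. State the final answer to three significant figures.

From the Monod/SRT balance for a CMAS, S = K_s·(1+k_d θ_c)/[θ_c·(Y k − k_d) − 1] = 22.7 × (1 + 0.0672 × 6.50) / [6.50 × (0.469 × 4.65 − 0.0672) − 1] = 32.62 / 12.74 = 2.560 mg/L.
Observed yield with endogenous decay: Y_obs = Y / (1 + k_d·θ_c) = 0.469 / (1 + 0.0672 × 6.50) = 0.469 / 1.437 = 0.3264 g VSS/g bCOD.
Mass of bCOD removed per day: Q(S₀ − S) = 21600 × 837.4 g/m³ = 18089 kg/d.
P_X = Y_obs · Q(S₀ − S) = 0.3264 × 18089 = 5905 kg VSS/d.

P_X ≈ 5900 kg VSS/d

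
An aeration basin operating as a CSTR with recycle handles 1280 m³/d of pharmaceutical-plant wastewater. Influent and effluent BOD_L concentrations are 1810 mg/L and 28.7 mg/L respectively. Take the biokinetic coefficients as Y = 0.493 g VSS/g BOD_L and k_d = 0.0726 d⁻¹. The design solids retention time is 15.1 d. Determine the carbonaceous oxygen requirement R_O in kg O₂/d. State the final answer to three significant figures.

R_O ≈ 1520 kg O₂/d

Observed yield with endogenous decay: Y_obs = Y / (1 + k_d·θ_c) = 0.493 / (1 + 0.0726 × 15.1) = 0.493 / 2.096 = 0.2352 g VSS/g BOD_L.
ΔS = 1810 − 28.7 = 1781 mg/L, so the substrate removal rate is 1280 × 1781/1000 = 2280 kg BOD_L/d.
P_X = Y_obs·Q·(S₀ − S) = 0.2352 × 2280 = 536.2 kg VSS/d.
R_O = Q·(S₀ − S) − 1.42·P_X = 2280 − 1.42 × 536.2 = 1519 kg O₂/d.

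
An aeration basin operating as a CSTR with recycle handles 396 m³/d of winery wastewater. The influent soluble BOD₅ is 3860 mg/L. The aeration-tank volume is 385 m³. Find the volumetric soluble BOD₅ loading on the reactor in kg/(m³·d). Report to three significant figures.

Applied soluble BOD₅ load per unit volume = Q·S₀/V = (396 × 3860/1000)/385.0 = 3.970 kg soluble BOD₅·m⁻³·d⁻¹.

L_v ≈ 3.97 kg soluble BOD₅/(m³·d)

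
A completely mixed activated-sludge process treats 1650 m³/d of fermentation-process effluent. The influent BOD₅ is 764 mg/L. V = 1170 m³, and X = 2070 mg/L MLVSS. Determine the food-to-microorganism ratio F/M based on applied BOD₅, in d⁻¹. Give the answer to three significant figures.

F/M = Q·S₀ / (V·X) = 1650 × 764 / (1170 × 2070) = 0.5205 g BOD₅·(g VSS·d)⁻¹.

F/M ≈ 0.521 d⁻¹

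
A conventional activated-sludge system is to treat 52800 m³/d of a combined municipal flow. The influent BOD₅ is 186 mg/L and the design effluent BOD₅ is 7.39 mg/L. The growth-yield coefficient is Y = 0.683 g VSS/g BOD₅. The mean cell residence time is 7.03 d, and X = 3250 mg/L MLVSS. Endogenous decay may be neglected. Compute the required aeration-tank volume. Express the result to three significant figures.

V ≈ 13900 m³

Biomass mass balance (decay neglected): V·X = Y·Q·(S₀ − S)·θ_c, so V = 0.683 × 52800 × (186 − 7.39) × 7.03 / 3250 = 13933 m³.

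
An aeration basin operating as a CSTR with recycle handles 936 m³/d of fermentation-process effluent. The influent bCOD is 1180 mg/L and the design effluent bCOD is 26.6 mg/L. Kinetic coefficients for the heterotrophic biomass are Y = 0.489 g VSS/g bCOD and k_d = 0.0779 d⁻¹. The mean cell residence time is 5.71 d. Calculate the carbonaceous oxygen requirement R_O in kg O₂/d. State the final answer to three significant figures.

Correct the yield for decay: Y_obs = Y/(1 + k_d θ_c) = 0.489 / (1 + 0.0779 × 5.71) = 0.489 / 1.445 = 0.3385.
Substrate removed = Q·(S₀ − S) = 936 m³/d × (1180 − 26.6) g/m³ = 1.08×10^6 g/d = 1080 kg/d.
Biomass synthesised: P_X = Y_obs × 1080 = 365.4 kg VSS/d.
Carbonaceous O₂ demand = substrate oxidised − cell-mass equivalent = 1080 − 1.42 × 365.4 = 560.7 kg O₂/d.

R_O ≈ 561 kg O₂/d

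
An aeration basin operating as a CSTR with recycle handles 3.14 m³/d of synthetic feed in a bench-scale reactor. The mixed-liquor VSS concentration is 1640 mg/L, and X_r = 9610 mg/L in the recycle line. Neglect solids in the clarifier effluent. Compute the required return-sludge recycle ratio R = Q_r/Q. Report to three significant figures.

R ≈ 0.206

Solids balance on the clarifier gives (1+R)X = R·X_r, so R = X/(X_r − X) = 1640 / (9610 − 1640) = 0.2058.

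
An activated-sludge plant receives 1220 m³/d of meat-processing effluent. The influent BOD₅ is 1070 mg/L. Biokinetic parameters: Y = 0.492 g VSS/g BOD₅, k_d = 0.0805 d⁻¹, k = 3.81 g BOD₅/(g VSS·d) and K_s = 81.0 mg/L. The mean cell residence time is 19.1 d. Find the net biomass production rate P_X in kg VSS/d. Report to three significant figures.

P_X ≈ 252 kg VSS/d

From the Monod/SRT balance for a CMAS, S = K_s·(1+k_d θ_c)/[θ_c·(Y k − k_d) − 1] = 81.0 × (1 + 0.0805 × 19.1) / [19.1 × (0.492 × 3.81 − 0.0805) − 1] = 205.5 / 33.27 = 6.179 mg/L.
Correct the yield for decay: Y_obs = Y/(1 + k_d θ_c) = 0.492 / (1 + 0.0805 × 19.1) = 0.492 / 2.538 = 0.1939.
ΔS = 1070 − 6.18 = 1064 mg/L, so the substrate removal rate is 1220 × 1064/1000 = 1298 kg BOD₅/d.
Net biomass production P_X = Y_obs × Q·(S₀ − S) = 0.1939 × 1298 = 251.6 kg VSS/d.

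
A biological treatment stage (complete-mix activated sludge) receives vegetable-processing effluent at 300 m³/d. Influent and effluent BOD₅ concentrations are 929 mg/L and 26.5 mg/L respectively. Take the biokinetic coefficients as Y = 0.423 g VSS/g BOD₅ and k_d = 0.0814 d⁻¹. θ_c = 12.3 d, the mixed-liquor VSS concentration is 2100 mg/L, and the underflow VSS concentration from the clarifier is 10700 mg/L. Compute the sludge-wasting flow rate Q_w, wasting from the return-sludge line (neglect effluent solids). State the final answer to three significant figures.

Steady-state biomass mass balance: V·X·(1 + k_d·θ_c) = Y·Q·(S₀ − S)·θ_c, so V = 0.423 × 300 × (929 − 26.5) × 12.3 / [2100 × (1 + 0.0814 × 12.3)] = 1.41×10^6 / 4203 = 335.2 m³.
θ_c = V·X/(Q_w·X_r) when wasting from the recycle, so Q_w = V·X/(θ_c·X_r) = 335.2 × 2100 / (12.3 × 10700) = 5.348 m³/d.

Q_w ≈ 5.35 m³/d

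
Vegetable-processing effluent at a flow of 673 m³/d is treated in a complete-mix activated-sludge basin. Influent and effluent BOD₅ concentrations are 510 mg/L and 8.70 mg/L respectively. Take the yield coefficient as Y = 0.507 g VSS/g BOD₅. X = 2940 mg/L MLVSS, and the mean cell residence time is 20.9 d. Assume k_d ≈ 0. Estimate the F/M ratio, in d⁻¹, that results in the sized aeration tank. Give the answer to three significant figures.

F/M ≈ 0.0960 d⁻¹

With k_d = 0 the design equation reduces to V = Y Q (S₀−S) θ_c / X = 0.507 × 673 × (510 − 8.70) × 20.9 / 2940 = 1216 m³.
F/M = applied load / biomass = Q·S₀/(V·X) = 673 × 510 / (1216 × 2940) = 0.09601 d⁻¹.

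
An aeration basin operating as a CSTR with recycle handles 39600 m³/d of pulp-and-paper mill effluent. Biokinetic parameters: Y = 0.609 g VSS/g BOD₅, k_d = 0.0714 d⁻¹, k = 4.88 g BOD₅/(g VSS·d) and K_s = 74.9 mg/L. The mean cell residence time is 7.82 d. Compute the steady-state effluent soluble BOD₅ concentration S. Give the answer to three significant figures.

S ≈ 5.38 mg/L

For a completely mixed reactor with recycle the Lawrence–McCarty relation gives S = K_s·(1 + k_d·θ_c) / [θ_c·(Y·k − k_d) − 1] = 74.9 × (1 + 0.0714 × 7.82) / [7.82 × (0.609 × 4.88 − 0.0714) − 1] = 116.7 / 21.68 = 5.383 mg/L.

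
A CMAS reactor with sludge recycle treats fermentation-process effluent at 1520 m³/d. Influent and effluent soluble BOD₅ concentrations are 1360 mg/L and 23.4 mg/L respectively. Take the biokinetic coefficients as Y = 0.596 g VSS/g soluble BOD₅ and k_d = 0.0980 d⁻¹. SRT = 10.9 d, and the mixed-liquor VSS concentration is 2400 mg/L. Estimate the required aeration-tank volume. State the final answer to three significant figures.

V ≈ 2660 m³

Steady-state biomass mass balance: V·X·(1 + k_d·θ_c) = Y·Q·(S₀ − S)·θ_c, so V = 0.596 × 1520 × (1360 − 23.4) × 10.9 / [2400 × (1 + 0.0980 × 10.9)] = 1.32×10^7 / 4964 = 2659 m³.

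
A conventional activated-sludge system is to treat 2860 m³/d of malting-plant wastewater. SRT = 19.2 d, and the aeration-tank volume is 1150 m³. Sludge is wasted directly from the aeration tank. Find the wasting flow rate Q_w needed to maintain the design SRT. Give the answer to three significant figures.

Wasting from the aeration tank: Q_w = V / θ_c = 1150 / 19.2 = 59.90 m³/d.

Q_w ≈ 59.9 m³/d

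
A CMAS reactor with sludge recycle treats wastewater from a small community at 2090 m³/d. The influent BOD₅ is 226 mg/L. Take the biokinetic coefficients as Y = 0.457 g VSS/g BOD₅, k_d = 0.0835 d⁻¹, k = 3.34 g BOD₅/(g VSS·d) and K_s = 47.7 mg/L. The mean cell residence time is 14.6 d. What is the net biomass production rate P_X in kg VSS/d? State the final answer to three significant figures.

P_X ≈ 95.0 kg VSS/d

For a completely mixed reactor with recycle the Lawrence–McCarty relation gives S = K_s·(1 + k_d·θ_c) / [θ_c·(Y·k − k_d) − 1] = 47.7 × (1 + 0.0835 × 14.6) / [14.6 × (0.457 × 3.34 − 0.0835) − 1] = 105.9 / 20.07 = 5.275 mg/L.
Observed yield with endogenous decay: Y_obs = Y / (1 + k_d·θ_c) = 0.457 / (1 + 0.0835 × 14.6) = 0.457 / 2.219 = 0.2059 g VSS/g BOD₅.
Mass of BOD₅ removed per day: Q(S₀ − S) = 2090 × 220.7 g/m³ = 461.3 kg/d.
So the net sludge growth is P_X = 0.2059 × 461.3 = 95.00 kg VSS/d.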